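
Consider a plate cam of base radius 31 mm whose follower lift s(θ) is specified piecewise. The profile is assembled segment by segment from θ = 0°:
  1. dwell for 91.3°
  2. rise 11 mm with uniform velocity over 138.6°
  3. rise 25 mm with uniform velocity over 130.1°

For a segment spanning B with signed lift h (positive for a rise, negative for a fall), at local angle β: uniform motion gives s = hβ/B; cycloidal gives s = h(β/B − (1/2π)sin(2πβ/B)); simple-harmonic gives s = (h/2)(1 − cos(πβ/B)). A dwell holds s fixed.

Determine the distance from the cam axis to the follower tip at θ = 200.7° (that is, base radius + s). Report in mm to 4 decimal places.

seg 1 [0°–91.3°] dwell: s stays 0.0000
seg 2 [91.3°–229.9°] uniform, h=11: θ=200.7° here. β=109.4, B=138.6. 11·109.4/138.6 = 8.6825 → s = 8.6825
radial distance = base radius + s = 31 + 8.6825 = 39.6825

39.6825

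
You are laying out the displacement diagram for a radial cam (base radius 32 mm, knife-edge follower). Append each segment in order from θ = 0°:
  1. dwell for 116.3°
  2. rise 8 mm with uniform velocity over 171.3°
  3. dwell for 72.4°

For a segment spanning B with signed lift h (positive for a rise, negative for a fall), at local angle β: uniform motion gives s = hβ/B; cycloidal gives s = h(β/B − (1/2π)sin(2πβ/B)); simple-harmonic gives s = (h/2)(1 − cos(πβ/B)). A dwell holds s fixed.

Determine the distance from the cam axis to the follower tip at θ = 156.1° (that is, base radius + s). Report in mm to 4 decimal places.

seg 1 [0°–116.3°] dwell: s stays 0.0000
seg 2 [116.3°–287.6°] uniform, h=8: θ=156.1° here. β=39.8, B=171.3. 8·39.8/171.3 = 1.8587 → s = 1.8587
radial distance = base radius + s = 32 + 1.8587 = 33.8587

33.8587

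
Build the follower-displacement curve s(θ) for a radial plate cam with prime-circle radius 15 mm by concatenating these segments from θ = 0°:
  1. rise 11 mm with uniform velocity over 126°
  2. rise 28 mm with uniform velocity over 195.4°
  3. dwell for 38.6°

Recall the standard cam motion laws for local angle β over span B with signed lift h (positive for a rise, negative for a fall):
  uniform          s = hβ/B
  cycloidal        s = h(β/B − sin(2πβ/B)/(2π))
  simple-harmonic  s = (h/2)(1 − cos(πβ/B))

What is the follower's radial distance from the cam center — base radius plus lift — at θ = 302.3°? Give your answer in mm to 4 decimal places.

seg 1 [0°–126°] uniform, h=11: full span → s += 11 → s = 11.0000
seg 2 [126°–321.4°] uniform, h=28: θ=302.3° here. β=176.3, B=195.4. 28·176.3/195.4 = 25.2631 → s = 36.2631
radial distance = base radius + s = 15 + 36.2631 = 51.2631

51.2631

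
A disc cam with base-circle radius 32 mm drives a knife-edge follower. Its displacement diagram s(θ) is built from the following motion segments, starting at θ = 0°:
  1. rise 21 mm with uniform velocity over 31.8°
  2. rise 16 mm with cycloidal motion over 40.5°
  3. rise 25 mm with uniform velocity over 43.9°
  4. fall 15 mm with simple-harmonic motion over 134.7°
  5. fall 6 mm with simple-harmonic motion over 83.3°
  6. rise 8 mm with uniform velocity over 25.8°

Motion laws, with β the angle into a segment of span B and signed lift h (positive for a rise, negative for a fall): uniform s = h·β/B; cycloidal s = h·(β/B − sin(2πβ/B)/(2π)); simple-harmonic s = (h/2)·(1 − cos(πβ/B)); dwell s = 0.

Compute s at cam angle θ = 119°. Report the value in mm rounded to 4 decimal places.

seg 1 [0°–31.8°] uniform, h=21: full span → s += 21 → s = 21.0000
seg 2 [31.8°–72.3°] cycloidal, h=16: full span → s += 16 → s = 37.0000
seg 3 [72.3°–116.2°] uniform, h=25: full span → s += 25 → s = 62.0000
seg 4 [116.2°–250.9°] simple-harmonic, h=-15: θ=119° here. β=2.8, B=134.7. -15/2·(1 − cos(π·0.0208)) = -0.0160 → s = 61.9840

61.9840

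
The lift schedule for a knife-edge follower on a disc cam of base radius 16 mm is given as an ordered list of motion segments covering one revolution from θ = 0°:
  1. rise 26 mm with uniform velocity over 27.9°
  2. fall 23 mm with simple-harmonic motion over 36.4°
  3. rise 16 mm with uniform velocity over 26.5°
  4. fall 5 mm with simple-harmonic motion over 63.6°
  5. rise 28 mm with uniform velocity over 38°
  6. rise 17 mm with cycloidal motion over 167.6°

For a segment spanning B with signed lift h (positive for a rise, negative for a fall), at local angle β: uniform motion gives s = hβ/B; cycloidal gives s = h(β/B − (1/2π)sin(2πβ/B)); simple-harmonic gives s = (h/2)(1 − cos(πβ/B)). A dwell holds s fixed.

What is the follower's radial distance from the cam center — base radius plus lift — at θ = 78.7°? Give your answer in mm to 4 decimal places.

seg 1 [0°–27.9°] uniform, h=26: full span → s += 26 → s = 26.0000
seg 2 [27.9°–64.3°] simple-harmonic, h=-23: full span → s += -23 → s = 3.0000
seg 3 [64.3°–90.8°] uniform, h=16: θ=78.7° here. β=14.4, B=26.5. 16·14.4/26.5 = 8.6943 → s = 11.6943
radial distance = base radius + s = 16 + 11.6943 = 27.6943

27.6943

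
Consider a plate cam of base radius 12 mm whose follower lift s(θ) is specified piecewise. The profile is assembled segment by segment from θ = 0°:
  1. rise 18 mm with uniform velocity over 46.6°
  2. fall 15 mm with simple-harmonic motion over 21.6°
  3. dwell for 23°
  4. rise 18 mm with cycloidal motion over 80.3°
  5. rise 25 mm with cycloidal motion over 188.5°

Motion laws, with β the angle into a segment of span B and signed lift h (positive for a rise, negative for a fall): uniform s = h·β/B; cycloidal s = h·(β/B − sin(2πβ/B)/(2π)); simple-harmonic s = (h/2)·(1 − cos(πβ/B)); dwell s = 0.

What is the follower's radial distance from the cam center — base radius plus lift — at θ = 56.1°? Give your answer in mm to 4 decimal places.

seg 1 [0°–46.6°] uniform, h=18: full span → s += 18 → s = 18.0000
seg 2 [46.6°–68.2°] simple-harmonic, h=-15: θ=56.1° here. β=9.5, B=21.6. -15/2·(1 − cos(π·0.4398)) = -6.0904 → s = 11.9096
radial distance = base radius + s = 12 + 11.9096 = 23.9096

23.9096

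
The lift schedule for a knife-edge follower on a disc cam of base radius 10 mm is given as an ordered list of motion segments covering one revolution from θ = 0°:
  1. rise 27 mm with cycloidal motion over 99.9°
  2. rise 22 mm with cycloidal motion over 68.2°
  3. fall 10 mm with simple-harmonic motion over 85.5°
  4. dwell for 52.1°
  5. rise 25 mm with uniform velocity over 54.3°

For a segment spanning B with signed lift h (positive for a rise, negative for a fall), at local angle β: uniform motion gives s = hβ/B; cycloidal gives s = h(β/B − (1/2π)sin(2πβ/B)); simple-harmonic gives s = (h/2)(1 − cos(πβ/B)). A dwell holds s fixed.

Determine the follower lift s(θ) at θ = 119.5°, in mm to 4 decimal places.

seg 1 [0°–99.9°] cycloidal, h=27: full span → s += 27 → s = 27.0000
seg 2 [99.9°–168.1°] cycloidal, h=22: θ=119.5° here. β=19.6, B=68.2. 22·(0.2874 − sin(2π·0.2874)/(2π)) = 2.9174 → s = 29.9174

29.9174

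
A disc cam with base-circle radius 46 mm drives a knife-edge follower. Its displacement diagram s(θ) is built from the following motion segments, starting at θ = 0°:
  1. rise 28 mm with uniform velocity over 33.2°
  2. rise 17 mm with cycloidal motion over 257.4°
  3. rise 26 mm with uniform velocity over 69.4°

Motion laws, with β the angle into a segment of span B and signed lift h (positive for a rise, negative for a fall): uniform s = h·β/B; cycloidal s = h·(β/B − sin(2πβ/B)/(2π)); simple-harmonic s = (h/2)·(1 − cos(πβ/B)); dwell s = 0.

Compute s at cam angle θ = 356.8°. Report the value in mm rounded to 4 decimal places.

seg 1 [0°–33.2°] uniform, h=28: full span → s += 28 → s = 28.0000
seg 2 [33.2°–290.6°] cycloidal, h=17: full span → s += 17 → s = 45.0000
seg 3 [290.6°–360°] uniform, h=26: θ=356.8° here. β=66.2, B=69.4. 26·66.2/69.4 = 24.8012 → s = 69.8012

69.8012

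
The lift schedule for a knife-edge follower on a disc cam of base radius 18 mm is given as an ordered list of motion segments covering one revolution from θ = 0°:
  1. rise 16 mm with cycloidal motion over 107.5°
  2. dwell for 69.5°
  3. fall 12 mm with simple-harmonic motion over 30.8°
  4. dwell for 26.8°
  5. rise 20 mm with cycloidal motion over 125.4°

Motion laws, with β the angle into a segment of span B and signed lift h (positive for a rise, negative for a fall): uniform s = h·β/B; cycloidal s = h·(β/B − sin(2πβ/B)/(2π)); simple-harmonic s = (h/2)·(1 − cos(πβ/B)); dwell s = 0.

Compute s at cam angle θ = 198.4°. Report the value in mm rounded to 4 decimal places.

seg 1 [0°–107.5°] cycloidal, h=16: full span → s += 16 → s = 16.0000
seg 2 [107.5°–177°] dwell: s stays 16.0000
seg 3 [177°–207.8°] simple-harmonic, h=-12: θ=198.4° here. β=21.4, B=30.8. -12/2·(1 − cos(π·0.6948)) = -9.4470 → s = 6.5530

6.5530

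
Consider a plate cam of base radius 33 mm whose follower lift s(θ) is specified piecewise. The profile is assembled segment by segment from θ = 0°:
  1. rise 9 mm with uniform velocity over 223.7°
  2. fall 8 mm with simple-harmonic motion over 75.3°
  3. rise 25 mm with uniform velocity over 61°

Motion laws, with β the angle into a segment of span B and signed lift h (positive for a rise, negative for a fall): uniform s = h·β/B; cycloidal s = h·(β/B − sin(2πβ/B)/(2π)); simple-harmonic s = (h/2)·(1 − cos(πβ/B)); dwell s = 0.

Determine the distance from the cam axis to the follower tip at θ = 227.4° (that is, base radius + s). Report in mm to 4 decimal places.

seg 1 [0°–223.7°] uniform, h=9: full span → s += 9 → s = 9.0000
seg 2 [223.7°–299°] simple-harmonic, h=-8: θ=227.4° here. β=3.7, B=75.3. -8/2·(1 − cos(π·0.0491)) = -0.0476 → s = 8.9524
radial distance = base radius + s = 33 + 8.9524 = 41.9524

41.9524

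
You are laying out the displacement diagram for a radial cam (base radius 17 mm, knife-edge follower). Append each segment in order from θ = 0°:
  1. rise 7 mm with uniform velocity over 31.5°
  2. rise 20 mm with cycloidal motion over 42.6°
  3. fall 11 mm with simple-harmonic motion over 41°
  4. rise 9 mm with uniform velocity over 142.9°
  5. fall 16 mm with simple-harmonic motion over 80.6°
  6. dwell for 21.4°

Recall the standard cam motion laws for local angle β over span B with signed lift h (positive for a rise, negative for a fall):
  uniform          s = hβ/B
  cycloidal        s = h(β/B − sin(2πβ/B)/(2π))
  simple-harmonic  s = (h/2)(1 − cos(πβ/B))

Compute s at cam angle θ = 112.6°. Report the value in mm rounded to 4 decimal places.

seg 1 [0°–31.5°] uniform, h=7: full span → s += 7 → s = 7.0000
seg 2 [31.5°–74.1°] cycloidal, h=20: full span → s += 20 → s = 27.0000
seg 3 [74.1°–115.1°] simple-harmonic, h=-11: θ=112.6° here. β=38.5, B=41. -11/2·(1 − cos(π·0.9390)) = -10.8994 → s = 16.1006

16.1006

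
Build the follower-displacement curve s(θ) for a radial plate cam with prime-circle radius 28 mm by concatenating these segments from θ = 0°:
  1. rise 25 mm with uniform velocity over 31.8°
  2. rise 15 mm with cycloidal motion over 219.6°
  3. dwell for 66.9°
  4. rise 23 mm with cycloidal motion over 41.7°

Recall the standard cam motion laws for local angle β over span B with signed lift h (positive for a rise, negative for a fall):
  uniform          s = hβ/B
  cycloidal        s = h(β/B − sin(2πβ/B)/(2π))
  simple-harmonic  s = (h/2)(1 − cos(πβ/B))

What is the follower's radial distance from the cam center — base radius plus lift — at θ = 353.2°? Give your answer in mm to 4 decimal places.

seg 1 [0°–31.8°] uniform, h=25: full span → s += 25 → s = 25.0000
seg 2 [31.8°–251.4°] cycloidal, h=15: full span → s += 15 → s = 40.0000
seg 3 [251.4°–318.3°] dwell: s stays 40.0000
seg 4 [318.3°–360°] cycloidal, h=23: θ=353.2° here. β=34.9, B=41.7. 23·(0.8369 − sin(2π·0.8369)/(2π)) = 22.3774 → s = 62.3774
radial distance = base radius + s = 28 + 62.3774 = 90.3774

90.3774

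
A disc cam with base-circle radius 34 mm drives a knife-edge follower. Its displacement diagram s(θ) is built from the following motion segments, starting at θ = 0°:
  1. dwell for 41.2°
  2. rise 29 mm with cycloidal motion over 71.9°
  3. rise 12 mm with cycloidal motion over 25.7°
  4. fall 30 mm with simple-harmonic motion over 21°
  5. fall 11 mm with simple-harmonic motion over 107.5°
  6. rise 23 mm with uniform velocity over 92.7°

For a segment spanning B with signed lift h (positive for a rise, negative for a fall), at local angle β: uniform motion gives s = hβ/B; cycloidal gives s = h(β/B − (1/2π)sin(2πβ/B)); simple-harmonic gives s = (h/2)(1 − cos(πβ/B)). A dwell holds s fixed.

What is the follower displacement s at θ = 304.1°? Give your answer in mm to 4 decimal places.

seg 1 [0°–41.2°] dwell: s stays 0.0000
seg 2 [41.2°–113.1°] cycloidal, h=29: full span → s += 29 → s = 29.0000
seg 3 [113.1°–138.8°] cycloidal, h=12: full span → s += 12 → s = 41.0000
seg 4 [138.8°–159.8°] simple-harmonic, h=-30: full span → s += -30 → s = 11.0000
seg 5 [159.8°–267.3°] simple-harmonic, h=-11: full span → s += -11 → s = 0.0000
seg 6 [267.3°–360°] uniform, h=23: θ=304.1° here. β=36.8, B=92.7. 23·36.8/92.7 = 9.1305 → s = 9.1305

9.1305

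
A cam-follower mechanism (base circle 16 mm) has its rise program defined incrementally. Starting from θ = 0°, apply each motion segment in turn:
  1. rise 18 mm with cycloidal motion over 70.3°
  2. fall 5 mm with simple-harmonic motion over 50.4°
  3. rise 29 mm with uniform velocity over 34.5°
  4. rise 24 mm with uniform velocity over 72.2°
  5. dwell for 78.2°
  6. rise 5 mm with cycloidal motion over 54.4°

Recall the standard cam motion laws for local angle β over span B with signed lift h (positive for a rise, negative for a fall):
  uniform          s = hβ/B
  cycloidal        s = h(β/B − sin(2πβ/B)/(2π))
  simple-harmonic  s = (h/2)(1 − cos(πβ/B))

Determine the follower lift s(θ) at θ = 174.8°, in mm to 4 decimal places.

seg 1 [0°–70.3°] cycloidal, h=18: full span → s += 18 → s = 18.0000
seg 2 [70.3°–120.7°] simple-harmonic, h=-5: full span → s += -5 → s = 13.0000
seg 3 [120.7°–155.2°] uniform, h=29: full span → s += 29 → s = 42.0000
seg 4 [155.2°–227.4°] uniform, h=24: θ=174.8° here. β=19.6, B=72.2. 24·19.6/72.2 = 6.5152 → s = 48.5152

48.5152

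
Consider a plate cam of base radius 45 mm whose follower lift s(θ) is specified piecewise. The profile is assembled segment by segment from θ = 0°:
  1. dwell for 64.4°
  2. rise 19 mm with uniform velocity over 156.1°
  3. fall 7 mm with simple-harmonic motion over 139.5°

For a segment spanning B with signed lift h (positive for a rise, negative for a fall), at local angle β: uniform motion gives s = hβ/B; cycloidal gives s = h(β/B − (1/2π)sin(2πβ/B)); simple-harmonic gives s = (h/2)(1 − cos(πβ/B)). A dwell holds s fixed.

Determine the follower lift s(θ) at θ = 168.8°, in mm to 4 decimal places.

seg 1 [0°–64.4°] dwell: s stays 0.0000
seg 2 [64.4°–220.5°] uniform, h=19: θ=168.8° here. β=104.4, B=156.1. 19·104.4/156.1 = 12.7072 → s = 12.7072

12.7072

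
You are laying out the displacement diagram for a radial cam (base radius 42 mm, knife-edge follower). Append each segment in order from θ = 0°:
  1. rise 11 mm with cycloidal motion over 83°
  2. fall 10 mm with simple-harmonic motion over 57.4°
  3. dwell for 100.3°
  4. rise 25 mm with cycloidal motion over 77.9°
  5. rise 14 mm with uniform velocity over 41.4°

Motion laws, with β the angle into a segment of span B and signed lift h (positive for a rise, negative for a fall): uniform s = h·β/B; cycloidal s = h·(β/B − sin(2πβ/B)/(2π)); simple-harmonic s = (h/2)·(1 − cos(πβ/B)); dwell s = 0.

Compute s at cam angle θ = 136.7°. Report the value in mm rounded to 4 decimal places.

seg 1 [0°–83°] cycloidal, h=11: full span → s += 11 → s = 11.0000
seg 2 [83°–140.4°] simple-harmonic, h=-10: θ=136.7° here. β=53.7, B=57.4. -10/2·(1 − cos(π·0.9355)) = -9.8978 → s = 1.1022

1.1022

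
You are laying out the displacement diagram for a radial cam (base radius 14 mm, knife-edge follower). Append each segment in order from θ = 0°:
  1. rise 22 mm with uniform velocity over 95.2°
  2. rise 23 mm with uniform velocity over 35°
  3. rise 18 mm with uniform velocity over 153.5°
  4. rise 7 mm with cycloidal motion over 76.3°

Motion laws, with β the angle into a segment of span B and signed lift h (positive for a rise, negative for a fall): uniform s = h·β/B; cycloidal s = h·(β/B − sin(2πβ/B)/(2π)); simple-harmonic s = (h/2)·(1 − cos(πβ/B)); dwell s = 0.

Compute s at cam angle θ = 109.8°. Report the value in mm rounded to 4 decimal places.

seg 1 [0°–95.2°] uniform, h=22: full span → s += 22 → s = 22.0000
seg 2 [95.2°–130.2°] uniform, h=23: θ=109.8° here. β=14.6, B=35. 23·14.6/35 = 9.5943 → s = 31.5943

31.5943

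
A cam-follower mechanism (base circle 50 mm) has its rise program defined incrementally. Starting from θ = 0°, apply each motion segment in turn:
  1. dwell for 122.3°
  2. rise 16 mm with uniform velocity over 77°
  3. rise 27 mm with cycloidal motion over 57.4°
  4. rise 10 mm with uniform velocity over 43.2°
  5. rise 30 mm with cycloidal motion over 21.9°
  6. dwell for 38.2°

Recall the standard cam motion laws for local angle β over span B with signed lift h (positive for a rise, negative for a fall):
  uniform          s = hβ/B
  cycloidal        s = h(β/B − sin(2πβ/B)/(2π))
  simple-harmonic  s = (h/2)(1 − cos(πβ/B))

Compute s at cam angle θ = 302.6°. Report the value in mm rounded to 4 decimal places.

seg 1 [0°–122.3°] dwell: s stays 0.0000
seg 2 [122.3°–199.3°] uniform, h=16: full span → s += 16 → s = 16.0000
seg 3 [199.3°–256.7°] cycloidal, h=27: full span → s += 27 → s = 43.0000
seg 4 [256.7°–299.9°] uniform, h=10: full span → s += 10 → s = 53.0000
seg 5 [299.9°–321.8°] cycloidal, h=30: θ=302.6° here. β=2.7, B=21.9. 30·(0.1233 − sin(2π·0.1233)/(2π)) = 0.3590 → s = 53.3590

53.3590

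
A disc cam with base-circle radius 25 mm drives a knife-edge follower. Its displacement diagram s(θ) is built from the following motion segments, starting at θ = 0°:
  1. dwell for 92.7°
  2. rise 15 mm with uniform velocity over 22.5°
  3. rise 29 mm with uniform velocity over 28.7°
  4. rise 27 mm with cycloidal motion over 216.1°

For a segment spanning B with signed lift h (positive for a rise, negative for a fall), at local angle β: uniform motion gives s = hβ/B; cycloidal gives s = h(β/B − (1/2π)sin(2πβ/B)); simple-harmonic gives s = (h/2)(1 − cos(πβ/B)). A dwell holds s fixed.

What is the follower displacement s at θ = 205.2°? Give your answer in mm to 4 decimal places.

seg 1 [0°–92.7°] dwell: s stays 0.0000
seg 2 [92.7°–115.2°] uniform, h=15: full span → s += 15 → s = 15.0000
seg 3 [115.2°–143.9°] uniform, h=29: full span → s += 29 → s = 44.0000
seg 4 [143.9°–360°] cycloidal, h=27: θ=205.2° here. β=61.3, B=216.1. 27·(0.2837 − sin(2π·0.2837)/(2π)) = 3.4575 → s = 47.4575

47.4575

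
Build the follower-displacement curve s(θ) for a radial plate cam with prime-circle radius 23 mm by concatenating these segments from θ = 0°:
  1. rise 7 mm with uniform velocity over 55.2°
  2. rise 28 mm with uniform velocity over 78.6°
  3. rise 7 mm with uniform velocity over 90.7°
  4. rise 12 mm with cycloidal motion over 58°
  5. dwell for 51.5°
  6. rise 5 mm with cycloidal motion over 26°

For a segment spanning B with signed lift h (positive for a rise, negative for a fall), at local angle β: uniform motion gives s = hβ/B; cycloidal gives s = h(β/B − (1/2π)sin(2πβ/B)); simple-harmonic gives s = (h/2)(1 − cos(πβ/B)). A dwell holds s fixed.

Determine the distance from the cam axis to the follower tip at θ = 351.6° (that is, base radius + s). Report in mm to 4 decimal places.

seg 1 [0°–55.2°] uniform, h=7: full span → s += 7 → s = 7.0000
seg 2 [55.2°–133.8°] uniform, h=28: full span → s += 28 → s = 35.0000
seg 3 [133.8°–224.5°] uniform, h=7: full span → s += 7 → s = 42.0000
seg 4 [224.5°–282.5°] cycloidal, h=12: full span → s += 12 → s = 54.0000
seg 5 [282.5°–334°] dwell: s stays 54.0000
seg 6 [334°–360°] cycloidal, h=5: θ=351.6° here. β=17.6, B=26. 5·(0.6769 − sin(2π·0.6769)/(2π)) = 4.0980 → s = 58.0980
radial distance = base radius + s = 23 + 58.0980 = 81.0980

81.0980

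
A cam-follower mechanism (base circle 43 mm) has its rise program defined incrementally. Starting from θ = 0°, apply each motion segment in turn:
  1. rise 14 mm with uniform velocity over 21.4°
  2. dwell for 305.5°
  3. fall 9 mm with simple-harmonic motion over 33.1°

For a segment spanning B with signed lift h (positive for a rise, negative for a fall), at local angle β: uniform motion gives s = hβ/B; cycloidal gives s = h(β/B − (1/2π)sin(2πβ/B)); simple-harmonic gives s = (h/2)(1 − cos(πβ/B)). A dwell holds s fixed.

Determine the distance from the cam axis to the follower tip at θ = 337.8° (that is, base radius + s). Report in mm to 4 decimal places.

seg 1 [0°–21.4°] uniform, h=14: full span → s += 14 → s = 14.0000
seg 2 [21.4°–326.9°] dwell: s stays 14.0000
seg 3 [326.9°–360°] simple-harmonic, h=-9: θ=337.8° here. β=10.9, B=33.1. -9/2·(1 − cos(π·0.3293)) = -2.2009 → s = 11.7991
radial distance = base radius + s = 43 + 11.7991 = 54.7991

54.7991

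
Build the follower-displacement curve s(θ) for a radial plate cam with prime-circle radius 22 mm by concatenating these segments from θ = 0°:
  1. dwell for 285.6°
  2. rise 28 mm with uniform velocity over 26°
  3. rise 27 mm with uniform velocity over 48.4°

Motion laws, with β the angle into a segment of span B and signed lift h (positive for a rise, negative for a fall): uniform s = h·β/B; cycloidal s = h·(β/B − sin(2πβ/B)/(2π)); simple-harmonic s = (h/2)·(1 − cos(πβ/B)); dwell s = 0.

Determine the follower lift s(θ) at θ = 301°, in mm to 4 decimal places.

seg 1 [0°–285.6°] dwell: s stays 0.0000
seg 2 [285.6°–311.6°] uniform, h=28: θ=301° here. β=15.4, B=26. 28·15.4/26 = 16.5846 → s = 16.5846

16.5846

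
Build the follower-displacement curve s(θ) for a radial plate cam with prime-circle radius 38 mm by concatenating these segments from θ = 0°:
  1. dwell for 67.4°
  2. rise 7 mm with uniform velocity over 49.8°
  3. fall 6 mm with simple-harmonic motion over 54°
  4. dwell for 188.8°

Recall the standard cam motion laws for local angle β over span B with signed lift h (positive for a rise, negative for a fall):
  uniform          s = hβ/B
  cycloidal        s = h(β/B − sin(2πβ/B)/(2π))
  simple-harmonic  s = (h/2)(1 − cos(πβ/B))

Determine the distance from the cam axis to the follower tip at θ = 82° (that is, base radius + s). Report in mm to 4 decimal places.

seg 1 [0°–67.4°] dwell: s stays 0.0000
seg 2 [67.4°–117.2°] uniform, h=7: θ=82° here. β=14.6, B=49.8. 7·14.6/49.8 = 2.0522 → s = 2.0522
radial distance = base radius + s = 38 + 2.0522 = 40.0522

40.0522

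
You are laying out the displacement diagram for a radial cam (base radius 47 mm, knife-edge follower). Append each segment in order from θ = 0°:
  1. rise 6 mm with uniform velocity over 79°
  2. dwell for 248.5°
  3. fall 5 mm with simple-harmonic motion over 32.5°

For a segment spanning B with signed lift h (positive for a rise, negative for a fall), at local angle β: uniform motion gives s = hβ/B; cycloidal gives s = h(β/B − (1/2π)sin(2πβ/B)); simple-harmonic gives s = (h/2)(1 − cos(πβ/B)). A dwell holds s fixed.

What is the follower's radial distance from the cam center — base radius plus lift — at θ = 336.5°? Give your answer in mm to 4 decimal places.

seg 1 [0°–79°] uniform, h=6: full span → s += 6 → s = 6.0000
seg 2 [79°–327.5°] dwell: s stays 6.0000
seg 3 [327.5°–360°] simple-harmonic, h=-5: θ=336.5° here. β=9, B=32.5. -5/2·(1 − cos(π·0.2769)) = -0.8879 → s = 5.1121
radial distance = base radius + s = 47 + 5.1121 = 52.1121

52.1121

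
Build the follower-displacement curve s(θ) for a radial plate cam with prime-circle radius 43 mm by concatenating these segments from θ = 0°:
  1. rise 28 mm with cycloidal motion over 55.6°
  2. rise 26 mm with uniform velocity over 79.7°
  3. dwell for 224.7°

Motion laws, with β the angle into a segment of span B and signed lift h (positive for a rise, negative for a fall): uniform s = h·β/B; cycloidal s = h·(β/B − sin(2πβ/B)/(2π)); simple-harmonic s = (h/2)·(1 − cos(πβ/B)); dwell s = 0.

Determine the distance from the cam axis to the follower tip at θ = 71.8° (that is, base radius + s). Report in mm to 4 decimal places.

seg 1 [0°–55.6°] cycloidal, h=28: full span → s += 28 → s = 28.0000
seg 2 [55.6°–135.3°] uniform, h=26: θ=71.8° here. β=16.2, B=79.7. 26·16.2/79.7 = 5.2848 → s = 33.2848
radial distance = base radius + s = 43 + 33.2848 = 76.2848

76.2848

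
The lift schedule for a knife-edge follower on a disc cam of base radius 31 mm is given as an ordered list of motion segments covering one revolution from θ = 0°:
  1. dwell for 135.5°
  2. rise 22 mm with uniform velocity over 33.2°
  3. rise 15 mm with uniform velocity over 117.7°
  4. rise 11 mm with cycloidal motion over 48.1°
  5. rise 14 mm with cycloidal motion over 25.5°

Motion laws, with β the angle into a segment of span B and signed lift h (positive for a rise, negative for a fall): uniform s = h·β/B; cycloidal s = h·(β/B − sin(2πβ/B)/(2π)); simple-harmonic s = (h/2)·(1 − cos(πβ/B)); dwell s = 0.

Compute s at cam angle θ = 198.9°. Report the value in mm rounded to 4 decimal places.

seg 1 [0°–135.5°] dwell: s stays 0.0000
seg 2 [135.5°–168.7°] uniform, h=22: full span → s += 22 → s = 22.0000
seg 3 [168.7°–286.4°] uniform, h=15: θ=198.9° here. β=30.2, B=117.7. 15·30.2/117.7 = 3.8488 → s = 25.8488

25.8488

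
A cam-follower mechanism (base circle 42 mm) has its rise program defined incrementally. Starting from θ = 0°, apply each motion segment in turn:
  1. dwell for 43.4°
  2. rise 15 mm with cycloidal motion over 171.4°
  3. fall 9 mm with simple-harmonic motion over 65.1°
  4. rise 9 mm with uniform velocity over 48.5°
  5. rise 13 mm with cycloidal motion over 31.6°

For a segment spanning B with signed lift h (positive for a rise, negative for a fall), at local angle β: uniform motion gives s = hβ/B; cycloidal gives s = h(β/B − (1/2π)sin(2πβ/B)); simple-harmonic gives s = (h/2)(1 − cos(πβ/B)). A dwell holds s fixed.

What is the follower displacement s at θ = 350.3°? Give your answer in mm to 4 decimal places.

seg 1 [0°–43.4°] dwell: s stays 0.0000
seg 2 [43.4°–214.8°] cycloidal, h=15: full span → s += 15 → s = 15.0000
seg 3 [214.8°–279.9°] simple-harmonic, h=-9: full span → s += -9 → s = 6.0000
seg 4 [279.9°–328.4°] uniform, h=9: full span → s += 9 → s = 15.0000
seg 5 [328.4°–360°] cycloidal, h=13: θ=350.3° here. β=21.9, B=31.6. 13·(0.6930 − sin(2π·0.6930)/(2π)) = 10.9474 → s = 25.9474

25.9474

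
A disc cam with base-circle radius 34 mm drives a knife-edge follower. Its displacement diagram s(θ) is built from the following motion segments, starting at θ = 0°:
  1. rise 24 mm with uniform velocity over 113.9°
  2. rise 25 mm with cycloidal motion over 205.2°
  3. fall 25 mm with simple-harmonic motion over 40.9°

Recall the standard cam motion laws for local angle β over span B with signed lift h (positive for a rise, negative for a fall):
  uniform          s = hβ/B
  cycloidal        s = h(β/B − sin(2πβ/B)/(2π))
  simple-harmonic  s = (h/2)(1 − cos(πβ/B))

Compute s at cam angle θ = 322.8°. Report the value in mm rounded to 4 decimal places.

seg 1 [0°–113.9°] uniform, h=24: full span → s += 24 → s = 24.0000
seg 2 [113.9°–319.1°] cycloidal, h=25: full span → s += 25 → s = 49.0000
seg 3 [319.1°–360°] simple-harmonic, h=-25: θ=322.8° here. β=3.7, B=40.9. -25/2·(1 − cos(π·0.0905)) = -0.5014 → s = 48.4986

48.4986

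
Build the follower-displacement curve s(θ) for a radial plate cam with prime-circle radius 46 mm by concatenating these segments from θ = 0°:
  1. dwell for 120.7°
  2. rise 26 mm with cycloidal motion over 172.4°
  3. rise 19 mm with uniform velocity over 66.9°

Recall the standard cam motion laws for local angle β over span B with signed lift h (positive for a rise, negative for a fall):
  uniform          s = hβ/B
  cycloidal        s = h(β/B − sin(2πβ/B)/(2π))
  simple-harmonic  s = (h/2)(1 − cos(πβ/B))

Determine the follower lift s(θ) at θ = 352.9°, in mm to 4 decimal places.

seg 1 [0°–120.7°] dwell: s stays 0.0000
seg 2 [120.7°–293.1°] cycloidal, h=26: full span → s += 26 → s = 26.0000
seg 3 [293.1°–360°] uniform, h=19: θ=352.9° here. β=59.8, B=66.9. 19·59.8/66.9 = 16.9836 → s = 42.9836

42.9836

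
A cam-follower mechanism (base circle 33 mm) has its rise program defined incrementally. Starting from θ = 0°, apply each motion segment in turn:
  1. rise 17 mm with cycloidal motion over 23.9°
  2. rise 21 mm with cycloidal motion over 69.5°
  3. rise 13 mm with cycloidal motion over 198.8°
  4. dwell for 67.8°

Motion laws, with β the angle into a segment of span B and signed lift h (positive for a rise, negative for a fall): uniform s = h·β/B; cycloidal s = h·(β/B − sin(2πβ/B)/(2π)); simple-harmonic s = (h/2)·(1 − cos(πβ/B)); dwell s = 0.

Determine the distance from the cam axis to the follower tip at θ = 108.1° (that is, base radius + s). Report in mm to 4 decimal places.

seg 1 [0°–23.9°] cycloidal, h=17: full span → s += 17 → s = 17.0000
seg 2 [23.9°–93.4°] cycloidal, h=21: full span → s += 21 → s = 38.0000
seg 3 [93.4°–292.2°] cycloidal, h=13: θ=108.1° here. β=14.7, B=198.8. 13·(0.0739 − sin(2π·0.0739)/(2π)) = 0.0342 → s = 38.0342
radial distance = base radius + s = 33 + 38.0342 = 71.0342

71.0342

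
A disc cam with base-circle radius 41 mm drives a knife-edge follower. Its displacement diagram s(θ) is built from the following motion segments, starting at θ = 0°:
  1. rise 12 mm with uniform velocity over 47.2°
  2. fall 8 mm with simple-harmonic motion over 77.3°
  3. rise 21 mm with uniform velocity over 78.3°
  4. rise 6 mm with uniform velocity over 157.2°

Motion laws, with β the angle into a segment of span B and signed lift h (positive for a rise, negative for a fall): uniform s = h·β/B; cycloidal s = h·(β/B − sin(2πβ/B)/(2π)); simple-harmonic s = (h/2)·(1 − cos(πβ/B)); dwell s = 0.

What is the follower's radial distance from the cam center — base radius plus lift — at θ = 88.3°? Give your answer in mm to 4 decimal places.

seg 1 [0°–47.2°] uniform, h=12: full span → s += 12 → s = 12.0000
seg 2 [47.2°–124.5°] simple-harmonic, h=-8: θ=88.3° here. β=41.1, B=77.3. -8/2·(1 − cos(π·0.5317)) = -4.3976 → s = 7.6024
radial distance = base radius + s = 41 + 7.6024 = 48.6024

48.6024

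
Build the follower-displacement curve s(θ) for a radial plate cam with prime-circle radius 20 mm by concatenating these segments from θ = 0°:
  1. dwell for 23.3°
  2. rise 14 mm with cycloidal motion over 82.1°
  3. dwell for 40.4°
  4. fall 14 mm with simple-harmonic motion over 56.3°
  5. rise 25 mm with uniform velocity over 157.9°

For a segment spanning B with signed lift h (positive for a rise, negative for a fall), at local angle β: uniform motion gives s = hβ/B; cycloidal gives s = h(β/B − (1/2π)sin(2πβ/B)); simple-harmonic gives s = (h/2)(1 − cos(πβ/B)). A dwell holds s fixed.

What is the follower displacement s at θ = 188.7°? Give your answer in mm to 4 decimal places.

seg 1 [0°–23.3°] dwell: s stays 0.0000
seg 2 [23.3°–105.4°] cycloidal, h=14: full span → s += 14 → s = 14.0000
seg 3 [105.4°–145.8°] dwell: s stays 14.0000
seg 4 [145.8°–202.1°] simple-harmonic, h=-14: θ=188.7° here. β=42.9, B=56.3. -14/2·(1 − cos(π·0.7620)) = -12.1326 → s = 1.8674

1.8674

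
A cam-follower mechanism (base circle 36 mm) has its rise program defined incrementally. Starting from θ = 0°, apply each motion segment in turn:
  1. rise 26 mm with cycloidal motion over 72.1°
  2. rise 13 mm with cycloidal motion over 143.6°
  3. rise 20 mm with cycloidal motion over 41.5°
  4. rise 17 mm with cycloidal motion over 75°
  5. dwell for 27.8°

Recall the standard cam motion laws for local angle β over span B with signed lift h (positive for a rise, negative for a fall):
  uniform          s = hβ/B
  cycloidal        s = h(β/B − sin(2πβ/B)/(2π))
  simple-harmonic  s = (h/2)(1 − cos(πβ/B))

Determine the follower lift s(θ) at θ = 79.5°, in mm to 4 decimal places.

seg 1 [0°–72.1°] cycloidal, h=26: full span → s += 26 → s = 26.0000
seg 2 [72.1°–215.7°] cycloidal, h=13: θ=79.5° here. β=7.4, B=143.6. 13·(0.0515 − sin(2π·0.0515)/(2π)) = 0.0116 → s = 26.0116

26.0116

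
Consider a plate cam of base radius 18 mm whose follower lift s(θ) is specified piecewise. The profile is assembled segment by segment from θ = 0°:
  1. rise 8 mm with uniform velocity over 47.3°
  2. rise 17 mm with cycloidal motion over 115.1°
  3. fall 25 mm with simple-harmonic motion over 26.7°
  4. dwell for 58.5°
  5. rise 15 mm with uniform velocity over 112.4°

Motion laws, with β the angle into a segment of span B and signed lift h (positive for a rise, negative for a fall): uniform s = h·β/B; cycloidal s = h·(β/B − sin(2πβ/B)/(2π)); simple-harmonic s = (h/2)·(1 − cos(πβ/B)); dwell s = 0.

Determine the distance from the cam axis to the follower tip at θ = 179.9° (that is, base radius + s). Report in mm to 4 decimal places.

seg 1 [0°–47.3°] uniform, h=8: full span → s += 8 → s = 8.0000
seg 2 [47.3°–162.4°] cycloidal, h=17: full span → s += 17 → s = 25.0000
seg 3 [162.4°–189.1°] simple-harmonic, h=-25: θ=179.9° here. β=17.5, B=26.7. -25/2·(1 − cos(π·0.6554)) = -18.3641 → s = 6.6359
radial distance = base radius + s = 18 + 6.6359 = 24.6359

24.6359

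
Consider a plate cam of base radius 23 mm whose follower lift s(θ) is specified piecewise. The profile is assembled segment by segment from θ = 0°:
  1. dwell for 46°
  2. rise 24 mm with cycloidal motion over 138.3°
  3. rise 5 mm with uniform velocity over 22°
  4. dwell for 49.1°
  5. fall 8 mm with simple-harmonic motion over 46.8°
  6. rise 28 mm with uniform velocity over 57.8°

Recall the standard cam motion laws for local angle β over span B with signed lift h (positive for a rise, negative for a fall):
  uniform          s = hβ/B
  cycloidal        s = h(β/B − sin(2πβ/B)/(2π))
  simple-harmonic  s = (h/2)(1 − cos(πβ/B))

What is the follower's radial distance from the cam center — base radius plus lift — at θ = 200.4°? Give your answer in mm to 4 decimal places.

seg 1 [0°–46°] dwell: s stays 0.0000
seg 2 [46°–184.3°] cycloidal, h=24: full span → s += 24 → s = 24.0000
seg 3 [184.3°–206.3°] uniform, h=5: θ=200.4° here. β=16.1, B=22. 5·16.1/22 = 3.6591 → s = 27.6591
radial distance = base radius + s = 23 + 27.6591 = 50.6591

50.6591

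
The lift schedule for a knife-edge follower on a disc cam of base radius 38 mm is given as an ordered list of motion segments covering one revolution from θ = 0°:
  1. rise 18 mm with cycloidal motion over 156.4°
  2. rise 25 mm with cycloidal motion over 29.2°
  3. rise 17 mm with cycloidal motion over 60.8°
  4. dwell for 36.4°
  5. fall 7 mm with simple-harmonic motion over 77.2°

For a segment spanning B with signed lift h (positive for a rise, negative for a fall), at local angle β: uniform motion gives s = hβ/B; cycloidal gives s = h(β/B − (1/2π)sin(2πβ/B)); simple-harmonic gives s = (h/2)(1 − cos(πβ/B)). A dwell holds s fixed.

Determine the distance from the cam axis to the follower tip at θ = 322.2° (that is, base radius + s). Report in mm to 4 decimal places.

seg 1 [0°–156.4°] cycloidal, h=18: full span → s += 18 → s = 18.0000
seg 2 [156.4°–185.6°] cycloidal, h=25: full span → s += 25 → s = 43.0000
seg 3 [185.6°–246.4°] cycloidal, h=17: full span → s += 17 → s = 60.0000
seg 4 [246.4°–282.8°] dwell: s stays 60.0000
seg 5 [282.8°–360°] simple-harmonic, h=-7: θ=322.2° here. β=39.4, B=77.2. -7/2·(1 − cos(π·0.5104)) = -3.6139 → s = 56.3861
radial distance = base radius + s = 38 + 56.3861 = 94.3861

94.3861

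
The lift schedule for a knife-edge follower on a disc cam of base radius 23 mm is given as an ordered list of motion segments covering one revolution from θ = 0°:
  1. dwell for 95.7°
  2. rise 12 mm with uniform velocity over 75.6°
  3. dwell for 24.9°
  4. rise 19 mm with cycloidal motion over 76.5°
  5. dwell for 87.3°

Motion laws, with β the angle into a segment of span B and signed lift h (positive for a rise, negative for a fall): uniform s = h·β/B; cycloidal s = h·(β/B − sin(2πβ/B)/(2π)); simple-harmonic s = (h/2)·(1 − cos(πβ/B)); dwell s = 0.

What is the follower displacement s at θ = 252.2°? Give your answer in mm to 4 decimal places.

seg 1 [0°–95.7°] dwell: s stays 0.0000
seg 2 [95.7°–171.3°] uniform, h=12: full span → s += 12 → s = 12.0000
seg 3 [171.3°–196.2°] dwell: s stays 12.0000
seg 4 [196.2°–272.7°] cycloidal, h=19: θ=252.2° here. β=56, B=76.5. 19·(0.7320 − sin(2π·0.7320)/(2π)) = 16.9132 → s = 28.9132

28.9132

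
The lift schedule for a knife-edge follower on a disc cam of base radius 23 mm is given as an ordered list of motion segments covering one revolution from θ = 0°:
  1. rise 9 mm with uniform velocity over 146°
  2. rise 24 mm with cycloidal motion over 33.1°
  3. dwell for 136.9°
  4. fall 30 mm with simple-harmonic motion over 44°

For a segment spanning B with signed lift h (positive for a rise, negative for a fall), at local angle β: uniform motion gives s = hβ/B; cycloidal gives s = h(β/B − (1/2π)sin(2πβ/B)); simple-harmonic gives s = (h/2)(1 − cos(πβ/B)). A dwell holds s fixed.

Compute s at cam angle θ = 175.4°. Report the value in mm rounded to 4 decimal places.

seg 1 [0°–146°] uniform, h=9: full span → s += 9 → s = 9.0000
seg 2 [146°–179.1°] cycloidal, h=24: θ=175.4° here. β=29.4, B=33.1. 24·(0.8882 − sin(2π·0.8882)/(2π)) = 23.7848 → s = 32.7848

32.7848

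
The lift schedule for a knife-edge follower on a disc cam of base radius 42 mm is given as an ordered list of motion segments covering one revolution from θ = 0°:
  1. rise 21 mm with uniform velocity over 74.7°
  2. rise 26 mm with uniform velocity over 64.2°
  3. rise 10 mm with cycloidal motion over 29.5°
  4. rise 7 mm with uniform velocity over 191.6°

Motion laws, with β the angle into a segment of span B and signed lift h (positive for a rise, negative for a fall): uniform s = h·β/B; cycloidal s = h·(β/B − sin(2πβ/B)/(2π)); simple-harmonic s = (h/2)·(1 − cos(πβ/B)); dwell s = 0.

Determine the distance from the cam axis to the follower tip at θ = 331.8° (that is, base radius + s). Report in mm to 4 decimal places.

seg 1 [0°–74.7°] uniform, h=21: full span → s += 21 → s = 21.0000
seg 2 [74.7°–138.9°] uniform, h=26: full span → s += 26 → s = 47.0000
seg 3 [138.9°–168.4°] cycloidal, h=10: full span → s += 10 → s = 57.0000
seg 4 [168.4°–360°] uniform, h=7: θ=331.8° here. β=163.4, B=191.6. 7·163.4/191.6 = 5.9697 → s = 62.9697
radial distance = base radius + s = 42 + 62.9697 = 104.9697

104.9697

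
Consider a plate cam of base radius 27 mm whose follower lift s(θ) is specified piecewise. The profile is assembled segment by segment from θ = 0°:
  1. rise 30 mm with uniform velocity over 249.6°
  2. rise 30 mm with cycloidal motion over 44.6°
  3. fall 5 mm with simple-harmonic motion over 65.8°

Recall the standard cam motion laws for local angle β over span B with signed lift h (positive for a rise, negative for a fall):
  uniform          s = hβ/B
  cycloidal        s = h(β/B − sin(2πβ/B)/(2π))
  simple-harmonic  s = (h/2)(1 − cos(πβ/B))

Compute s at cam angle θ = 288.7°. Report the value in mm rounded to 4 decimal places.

seg 1 [0°–249.6°] uniform, h=30: full span → s += 30 → s = 30.0000
seg 2 [249.6°–294.2°] cycloidal, h=30: θ=288.7° here. β=39.1, B=44.6. 30·(0.8767 − sin(2π·0.8767)/(2π)) = 29.6408 → s = 59.6408

59.6408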